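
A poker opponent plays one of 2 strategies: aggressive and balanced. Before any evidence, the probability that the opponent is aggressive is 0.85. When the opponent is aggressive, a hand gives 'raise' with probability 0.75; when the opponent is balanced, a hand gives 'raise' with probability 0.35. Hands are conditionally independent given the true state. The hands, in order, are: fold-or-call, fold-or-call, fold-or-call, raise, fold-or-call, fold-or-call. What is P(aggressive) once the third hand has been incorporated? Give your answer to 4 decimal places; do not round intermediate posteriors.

0.2438

Each posterior becomes the prior for the next update.
After 'fold-or-call': P(aggressive) = 0.25·0.8500 / (0.25·0.8500 + 0.65·0.1500) ≈ 0.6855
After 'fold-or-call': P(aggressive) = 0.25·0.6855 / (0.25·0.6855 + 0.65·0.3145) ≈ 0.4560
After 'fold-or-call': P(aggressive) = 0.25·0.4560 / (0.25·0.4560 + 0.65·0.5440) ≈ 0.2438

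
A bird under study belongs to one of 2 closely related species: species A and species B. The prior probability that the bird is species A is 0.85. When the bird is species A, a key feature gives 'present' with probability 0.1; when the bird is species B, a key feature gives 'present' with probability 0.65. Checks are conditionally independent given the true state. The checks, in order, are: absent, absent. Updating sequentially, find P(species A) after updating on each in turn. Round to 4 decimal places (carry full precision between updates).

0.9740

Apply Bayes' rule sequentially, carrying P(species A) forward.
After 'absent': P(species A) = 0.9·0.8500 / (0.9·0.8500 + 0.35·0.1500) ≈ 0.9358
After 'absent': P(species A) = 0.9·0.9358 / (0.9·0.9358 + 0.35·0.0642) ≈ 0.9740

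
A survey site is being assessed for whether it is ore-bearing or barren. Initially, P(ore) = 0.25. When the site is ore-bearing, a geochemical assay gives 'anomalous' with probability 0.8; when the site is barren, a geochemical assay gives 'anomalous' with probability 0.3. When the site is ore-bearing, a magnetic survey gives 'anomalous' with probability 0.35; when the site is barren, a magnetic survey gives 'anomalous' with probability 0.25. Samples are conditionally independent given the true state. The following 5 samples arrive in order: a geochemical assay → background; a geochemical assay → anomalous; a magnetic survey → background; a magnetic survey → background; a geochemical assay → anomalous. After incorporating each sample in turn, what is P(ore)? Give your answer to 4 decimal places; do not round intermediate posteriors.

0.3372

After a geochemical assay='background': P(ore) = 0.2·0.2500 / (0.2·0.2500 + 0.7·0.7500) ≈ 0.0870
After a geochemical assay='anomalous': P(ore) = 0.8·0.0870 / (0.8·0.0870 + 0.3·0.9130) ≈ 0.2025
After a magnetic survey='background': P(ore) = 0.65·0.2025 / (0.65·0.2025 + 0.75·0.7975) ≈ 0.1804
After a magnetic survey='background': P(ore) = 0.65·0.1804 / (0.65·0.1804 + 0.75·0.8196) ≈ 0.1602
After a geochemical assay='anomalous': P(ore) = 0.8·0.1602 / (0.8·0.1602 + 0.3·0.8398) ≈ 0.3372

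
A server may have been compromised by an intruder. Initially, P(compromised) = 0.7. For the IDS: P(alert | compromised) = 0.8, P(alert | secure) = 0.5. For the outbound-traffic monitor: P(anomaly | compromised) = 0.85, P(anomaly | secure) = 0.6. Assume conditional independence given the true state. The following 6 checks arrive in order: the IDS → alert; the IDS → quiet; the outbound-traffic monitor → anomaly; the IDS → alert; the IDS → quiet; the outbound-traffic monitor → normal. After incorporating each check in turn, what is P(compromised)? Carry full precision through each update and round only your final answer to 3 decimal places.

After the IDS='alert': P(compromised) = 0.8·0.7000 / (0.8·0.7000 + 0.5·0.3000) ≈ 0.7887
After the IDS='quiet': P(compromised) = 0.2·0.7887 / (0.2·0.7887 + 0.5·0.2113) ≈ 0.5989
After the outbound-traffic monitor='anomaly': P(compromised) = 0.85·0.5989 / (0.85·0.5989 + 0.6·0.4011) ≈ 0.6790
After the IDS='alert': P(compromised) = 0.8·0.6790 / (0.8·0.6790 + 0.5·0.3210) ≈ 0.7719
After the IDS='quiet': P(compromised) = 0.2·0.7719 / (0.2·0.7719 + 0.5·0.2281) ≈ 0.5752
After the outbound-traffic monitor='normal': P(compromised) = 0.15·0.5752 / (0.15·0.5752 + 0.4·0.4248) ≈ 0.3368

0.337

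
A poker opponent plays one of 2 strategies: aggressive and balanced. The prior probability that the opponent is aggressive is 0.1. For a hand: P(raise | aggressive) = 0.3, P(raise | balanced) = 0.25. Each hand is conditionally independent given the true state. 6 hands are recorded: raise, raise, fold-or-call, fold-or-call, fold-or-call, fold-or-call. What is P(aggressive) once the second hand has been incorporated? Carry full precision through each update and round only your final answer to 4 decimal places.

Apply Bayes' rule sequentially, carrying P(aggressive) forward.
After 'raise': P(aggressive) = 0.3·0.1000 / (0.3·0.1000 + 0.25·0.9000) ≈ 0.1176
After 'raise': P(aggressive) = 0.3·0.1176 / (0.3·0.1176 + 0.25·0.8824) ≈ 0.1379

0.1379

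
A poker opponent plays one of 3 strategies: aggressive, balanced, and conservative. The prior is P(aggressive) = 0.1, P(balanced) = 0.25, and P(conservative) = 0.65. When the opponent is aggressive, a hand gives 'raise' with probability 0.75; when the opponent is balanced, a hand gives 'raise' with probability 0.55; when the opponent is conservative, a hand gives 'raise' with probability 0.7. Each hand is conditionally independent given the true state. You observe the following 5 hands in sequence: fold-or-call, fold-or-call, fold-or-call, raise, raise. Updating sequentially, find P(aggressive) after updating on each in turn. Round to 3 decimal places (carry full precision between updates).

0.054

After 'fold-or-call': normaliser = 0.25·0.1000 + 0.45·0.2500 + 0.3·0.6500; P(aggressive) ≈ 0.0752, P(balanced) ≈ 0.3383, P(conservative) ≈ 0.5865
After 'fold-or-call': normaliser = 0.25·0.0752 + 0.45·0.3383 + 0.3·0.5865; P(aggressive) ≈ 0.0542, P(balanced) ≈ 0.4388, P(conservative) ≈ 0.5070
After 'fold-or-call': normaliser = 0.25·0.0542 + 0.45·0.4388 + 0.3·0.5070; P(aggressive) ≈ 0.0373, P(balanced) ≈ 0.5438, P(conservative) ≈ 0.4189
After 'raise': normaliser = 0.75·0.0373 + 0.55·0.5438 + 0.7·0.4189; P(aggressive) ≈ 0.0451, P(balanced) ≈ 0.4822, P(conservative) ≈ 0.4727
After 'raise': normaliser = 0.75·0.0451 + 0.55·0.4822 + 0.7·0.4727; P(aggressive) ≈ 0.0537, P(balanced) ≈ 0.4210, P(conservative) ≈ 0.5253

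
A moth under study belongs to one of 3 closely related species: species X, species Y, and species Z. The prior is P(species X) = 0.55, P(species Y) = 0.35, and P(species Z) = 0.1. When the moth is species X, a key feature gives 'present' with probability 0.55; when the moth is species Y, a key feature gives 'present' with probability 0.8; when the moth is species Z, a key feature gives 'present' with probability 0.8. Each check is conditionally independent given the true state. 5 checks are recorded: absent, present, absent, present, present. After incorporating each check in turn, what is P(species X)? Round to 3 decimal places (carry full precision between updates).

After 'absent': normaliser = 0.45·0.5500 + 0.2·0.3500 + 0.2·0.1000; P(species X) ≈ 0.7333, P(species Y) ≈ 0.2074, P(species Z) ≈ 0.0593
After 'present': normaliser = 0.55·0.7333 + 0.8·0.2074 + 0.8·0.0593; P(species X) ≈ 0.6541, P(species Y) ≈ 0.2691, P(species Z) ≈ 0.0769
After 'absent': normaliser = 0.45·0.6541 + 0.2·0.2691 + 0.2·0.0769; P(species X) ≈ 0.8097, P(species Y) ≈ 0.1480, P(species Z) ≈ 0.0423
After 'present': normaliser = 0.55·0.8097 + 0.8·0.1480 + 0.8·0.0423; P(species X) ≈ 0.7452, P(species Y) ≈ 0.1982, P(species Z) ≈ 0.0566
After 'present': normaliser = 0.55·0.7452 + 0.8·0.1982 + 0.8·0.0566; P(species X) ≈ 0.6678, P(species Y) ≈ 0.2583, P(species Z) ≈ 0.0738

0.668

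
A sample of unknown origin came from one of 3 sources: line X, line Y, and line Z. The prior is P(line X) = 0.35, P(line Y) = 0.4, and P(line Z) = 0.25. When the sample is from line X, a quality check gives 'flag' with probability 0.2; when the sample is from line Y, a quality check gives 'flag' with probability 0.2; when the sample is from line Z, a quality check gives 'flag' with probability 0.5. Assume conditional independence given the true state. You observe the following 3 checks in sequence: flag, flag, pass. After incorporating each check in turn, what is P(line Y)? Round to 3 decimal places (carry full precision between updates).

After 'flag': normaliser = 0.2·0.3500 + 0.2·0.4000 + 0.5·0.2500; P(line X) ≈ 0.2545, P(line Y) ≈ 0.2909, P(line Z) ≈ 0.4545
After 'flag': normaliser = 0.2·0.2545 + 0.2·0.2909 + 0.5·0.4545; P(line X) ≈ 0.1514, P(line Y) ≈ 0.1730, P(line Z) ≈ 0.6757
After 'pass': normaliser = 0.8·0.1514 + 0.8·0.1730 + 0.5·0.6757; P(line X) ≈ 0.2027, P(line Y) ≈ 0.2317, P(line Z) ≈ 0.5656

0.232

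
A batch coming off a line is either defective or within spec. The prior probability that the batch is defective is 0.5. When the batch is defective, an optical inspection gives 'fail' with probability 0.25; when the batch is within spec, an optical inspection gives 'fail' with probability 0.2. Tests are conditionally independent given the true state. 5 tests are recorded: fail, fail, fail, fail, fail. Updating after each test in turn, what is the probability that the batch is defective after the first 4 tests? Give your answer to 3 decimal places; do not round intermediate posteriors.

After 'fail': P(defective) = 0.25·0.5000 / (0.25·0.5000 + 0.2·0.5000) ≈ 0.5556
After 'fail': P(defective) = 0.25·0.5556 / (0.25·0.5556 + 0.2·0.4444) ≈ 0.6098
After 'fail': P(defective) = 0.25·0.6098 / (0.25·0.6098 + 0.2·0.3902) ≈ 0.6614
After 'fail': P(defective) = 0.25·0.6614 / (0.25·0.6614 + 0.2·0.3386) ≈ 0.7094

0.709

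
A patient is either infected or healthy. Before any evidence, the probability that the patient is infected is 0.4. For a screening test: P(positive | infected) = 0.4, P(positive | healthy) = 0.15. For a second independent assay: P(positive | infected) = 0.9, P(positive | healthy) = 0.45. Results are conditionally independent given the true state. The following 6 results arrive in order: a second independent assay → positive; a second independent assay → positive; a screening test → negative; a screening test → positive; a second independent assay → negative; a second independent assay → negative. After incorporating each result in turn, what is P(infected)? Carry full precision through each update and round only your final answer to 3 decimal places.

0.142

After a second independent assay='positive': P(infected) = 0.9·0.4000 / (0.9·0.4000 + 0.45·0.6000) ≈ 0.5714
After a second independent assay='positive': P(infected) = 0.9·0.5714 / (0.9·0.5714 + 0.45·0.4286) ≈ 0.7273
After a screening test='negative': P(infected) = 0.6·0.7273 / (0.6·0.7273 + 0.85·0.2727) ≈ 0.6531
After a screening test='positive': P(infected) = 0.4·0.6531 / (0.4·0.6531 + 0.15·0.3469) ≈ 0.8339
After a second independent assay='negative': P(infected) = 0.1·0.8339 / (0.1·0.8339 + 0.55·0.1661) ≈ 0.4772
After a second independent assay='negative': P(infected) = 0.1·0.4772 / (0.1·0.4772 + 0.55·0.5228) ≈ 0.1423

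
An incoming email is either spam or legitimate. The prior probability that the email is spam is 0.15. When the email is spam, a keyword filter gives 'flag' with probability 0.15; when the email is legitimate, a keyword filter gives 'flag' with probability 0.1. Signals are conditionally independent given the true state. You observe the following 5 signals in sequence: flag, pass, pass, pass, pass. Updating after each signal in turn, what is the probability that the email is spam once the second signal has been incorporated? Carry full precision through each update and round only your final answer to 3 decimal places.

0.200

After 'flag': P(spam) = 0.15·0.1500 / (0.15·0.1500 + 0.1·0.8500) ≈ 0.2093
After 'pass': P(spam) = 0.85·0.2093 / (0.85·0.2093 + 0.9·0.7907) ≈ 0.2000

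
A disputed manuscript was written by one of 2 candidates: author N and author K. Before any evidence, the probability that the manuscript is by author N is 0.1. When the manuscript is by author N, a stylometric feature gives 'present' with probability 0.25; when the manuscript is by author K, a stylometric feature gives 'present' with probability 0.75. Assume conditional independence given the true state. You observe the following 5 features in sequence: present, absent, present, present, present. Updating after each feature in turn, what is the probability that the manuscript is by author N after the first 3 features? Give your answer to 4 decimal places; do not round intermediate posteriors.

0.0357

After 'present': P(author N) = 0.25·0.1000 / (0.25·0.1000 + 0.75·0.9000) ≈ 0.0357
After 'absent': P(author N) = 0.75·0.0357 / (0.75·0.0357 + 0.25·0.9643) ≈ 0.1000
After 'present': P(author N) = 0.25·0.1000 / (0.25·0.1000 + 0.75·0.9000) ≈ 0.0357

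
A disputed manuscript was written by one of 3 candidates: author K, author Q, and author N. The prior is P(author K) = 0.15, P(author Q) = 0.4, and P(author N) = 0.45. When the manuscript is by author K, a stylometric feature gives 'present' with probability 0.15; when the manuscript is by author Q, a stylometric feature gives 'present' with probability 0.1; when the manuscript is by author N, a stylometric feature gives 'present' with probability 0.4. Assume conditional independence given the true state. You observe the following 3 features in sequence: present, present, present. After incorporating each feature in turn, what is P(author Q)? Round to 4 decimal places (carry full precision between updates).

Apply Bayes' rule sequentially, carrying P(author Q) forward.
After 'present': normaliser = 0.15·0.1500 + 0.1·0.4000 + 0.4·0.4500; P(author K) ≈ 0.0928, P(author Q) ≈ 0.1649, P(author N) ≈ 0.7423
After 'present': normaliser = 0.15·0.0928 + 0.1·0.1649 + 0.4·0.7423; P(author K) ≈ 0.0425, P(author Q) ≈ 0.0504, P(author N) ≈ 0.9071
After 'present': normaliser = 0.15·0.0425 + 0.1·0.0504 + 0.4·0.9071; P(author K) ≈ 0.0170, P(author Q) ≈ 0.0135, P(author N) ≈ 0.9695

0.0135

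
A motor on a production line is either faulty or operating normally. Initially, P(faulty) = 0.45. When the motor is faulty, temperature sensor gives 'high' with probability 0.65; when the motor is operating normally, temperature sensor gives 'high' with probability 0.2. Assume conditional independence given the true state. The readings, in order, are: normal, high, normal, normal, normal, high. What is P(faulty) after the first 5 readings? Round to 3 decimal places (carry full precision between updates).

After 'normal': P(faulty) = 0.35·0.4500 / (0.35·0.4500 + 0.8·0.5500) ≈ 0.2636
After 'high': P(faulty) = 0.65·0.2636 / (0.65·0.2636 + 0.2·0.7364) ≈ 0.5378
After 'normal': P(faulty) = 0.35·0.5378 / (0.35·0.5378 + 0.8·0.4622) ≈ 0.3373
After 'normal': P(faulty) = 0.35·0.3373 / (0.35·0.3373 + 0.8·0.6627) ≈ 0.1821
After 'normal': P(faulty) = 0.35·0.1821 / (0.35·0.1821 + 0.8·0.8179) ≈ 0.0888

0.089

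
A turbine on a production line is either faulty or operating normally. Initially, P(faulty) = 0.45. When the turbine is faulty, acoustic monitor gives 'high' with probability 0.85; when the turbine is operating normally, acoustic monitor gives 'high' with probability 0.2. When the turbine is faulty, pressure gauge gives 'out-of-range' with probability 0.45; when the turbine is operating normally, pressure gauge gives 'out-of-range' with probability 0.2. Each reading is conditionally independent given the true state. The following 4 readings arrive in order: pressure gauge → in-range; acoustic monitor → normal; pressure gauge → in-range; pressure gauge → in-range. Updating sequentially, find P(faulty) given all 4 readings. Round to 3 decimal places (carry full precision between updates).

0.047

After pressure gauge='in-range': P(faulty) = 0.55·0.4500 / (0.55·0.4500 + 0.8·0.5500) ≈ 0.3600
After acoustic monitor='normal': P(faulty) = 0.15·0.3600 / (0.15·0.3600 + 0.8·0.6400) ≈ 0.0954
After pressure gauge='in-range': P(faulty) = 0.55·0.0954 / (0.55·0.0954 + 0.8·0.9046) ≈ 0.0676
After pressure gauge='in-range': P(faulty) = 0.55·0.0676 / (0.55·0.0676 + 0.8·0.9324) ≈ 0.0475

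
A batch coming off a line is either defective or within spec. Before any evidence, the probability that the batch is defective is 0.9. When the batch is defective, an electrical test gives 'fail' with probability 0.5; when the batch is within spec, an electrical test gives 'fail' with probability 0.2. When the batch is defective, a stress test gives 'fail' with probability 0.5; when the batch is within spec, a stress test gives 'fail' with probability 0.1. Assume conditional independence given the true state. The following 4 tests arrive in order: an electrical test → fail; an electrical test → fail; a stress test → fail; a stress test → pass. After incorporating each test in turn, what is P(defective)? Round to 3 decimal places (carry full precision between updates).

0.994

After an electrical test='fail': P(defective) = 0.5·0.9000 / (0.5·0.9000 + 0.2·0.1000) ≈ 0.9574
After an electrical test='fail': P(defective) = 0.5·0.9574 / (0.5·0.9574 + 0.2·0.0426) ≈ 0.9825
After a stress test='fail': P(defective) = 0.5·0.9825 / (0.5·0.9825 + 0.1·0.0175) ≈ 0.9965
After a stress test='pass': P(defective) = 0.5·0.9965 / (0.5·0.9965 + 0.9·0.0035) ≈ 0.9936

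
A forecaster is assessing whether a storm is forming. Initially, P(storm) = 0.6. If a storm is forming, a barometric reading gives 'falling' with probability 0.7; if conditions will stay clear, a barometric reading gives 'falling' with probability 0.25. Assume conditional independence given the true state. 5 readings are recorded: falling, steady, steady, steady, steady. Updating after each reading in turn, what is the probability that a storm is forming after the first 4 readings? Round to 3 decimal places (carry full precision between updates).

After 'falling': P(storm) = 0.7·0.6000 / (0.7·0.6000 + 0.25·0.4000) ≈ 0.8077
After 'steady': P(storm) = 0.3·0.8077 / (0.3·0.8077 + 0.75·0.1923) ≈ 0.6269
After 'steady': P(storm) = 0.3·0.6269 / (0.3·0.6269 + 0.75·0.3731) ≈ 0.4019
After 'steady': P(storm) = 0.3·0.4019 / (0.3·0.4019 + 0.75·0.5981) ≈ 0.2119

0.212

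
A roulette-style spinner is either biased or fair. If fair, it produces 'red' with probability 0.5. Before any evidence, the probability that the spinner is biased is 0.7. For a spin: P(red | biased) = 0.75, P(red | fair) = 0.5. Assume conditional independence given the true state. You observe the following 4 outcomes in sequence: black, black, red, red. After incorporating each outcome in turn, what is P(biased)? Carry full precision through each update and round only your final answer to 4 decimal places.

Each posterior becomes the prior for the next update.
After 'black': P(biased) = 0.25·0.7000 / (0.25·0.7000 + 0.5·0.3000) ≈ 0.5385
After 'black': P(biased) = 0.25·0.5385 / (0.25·0.5385 + 0.5·0.4615) ≈ 0.3684
After 'red': P(biased) = 0.75·0.3684 / (0.75·0.3684 + 0.5·0.6316) ≈ 0.4667
After 'red': P(biased) = 0.75·0.4667 / (0.75·0.4667 + 0.5·0.5333) ≈ 0.5676

0.5676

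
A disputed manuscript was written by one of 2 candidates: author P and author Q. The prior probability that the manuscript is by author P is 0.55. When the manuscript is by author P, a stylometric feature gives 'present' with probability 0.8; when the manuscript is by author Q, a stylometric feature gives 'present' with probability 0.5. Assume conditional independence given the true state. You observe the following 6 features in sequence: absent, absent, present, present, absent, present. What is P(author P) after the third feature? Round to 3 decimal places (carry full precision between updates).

0.238

Each posterior becomes the prior for the next update.
After 'absent': P(author P) = 0.2·0.5500 / (0.2·0.5500 + 0.5·0.4500) ≈ 0.3284
After 'absent': P(author P) = 0.2·0.3284 / (0.2·0.3284 + 0.5·0.6716) ≈ 0.1636
After 'present': P(author P) = 0.8·0.1636 / (0.8·0.1636 + 0.5·0.8364) ≈ 0.2383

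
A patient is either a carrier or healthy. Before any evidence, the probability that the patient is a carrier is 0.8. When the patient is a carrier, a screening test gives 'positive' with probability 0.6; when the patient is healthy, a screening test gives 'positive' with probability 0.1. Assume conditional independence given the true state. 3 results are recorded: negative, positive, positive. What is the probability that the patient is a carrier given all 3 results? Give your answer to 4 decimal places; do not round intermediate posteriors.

After 'negative': P(carrier) = 0.4·0.8000 / (0.4·0.8000 + 0.9·0.2000) ≈ 0.6400
After 'positive': P(carrier) = 0.6·0.6400 / (0.6·0.6400 + 0.1·0.3600) ≈ 0.9143
After 'positive': P(carrier) = 0.6·0.9143 / (0.6·0.9143 + 0.1·0.0857) ≈ 0.9846

0.9846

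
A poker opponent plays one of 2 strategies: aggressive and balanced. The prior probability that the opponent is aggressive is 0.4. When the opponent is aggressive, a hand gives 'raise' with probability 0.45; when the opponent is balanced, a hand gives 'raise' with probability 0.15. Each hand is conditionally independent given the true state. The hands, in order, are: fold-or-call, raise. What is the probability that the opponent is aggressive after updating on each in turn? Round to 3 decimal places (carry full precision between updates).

After 'fold-or-call': P(aggressive) = 0.55·0.4000 / (0.55·0.4000 + 0.85·0.6000) ≈ 0.3014
After 'raise': P(aggressive) = 0.45·0.3014 / (0.45·0.3014 + 0.15·0.6986) ≈ 0.5641

0.564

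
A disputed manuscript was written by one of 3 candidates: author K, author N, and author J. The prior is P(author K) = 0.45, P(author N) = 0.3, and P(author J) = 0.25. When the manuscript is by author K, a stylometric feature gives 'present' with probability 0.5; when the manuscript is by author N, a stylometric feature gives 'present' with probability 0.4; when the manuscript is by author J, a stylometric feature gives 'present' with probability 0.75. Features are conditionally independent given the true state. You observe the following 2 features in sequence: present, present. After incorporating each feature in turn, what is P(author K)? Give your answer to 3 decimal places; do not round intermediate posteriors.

After 'present': normaliser = 0.5·0.4500 + 0.4·0.3000 + 0.75·0.2500; P(author K) ≈ 0.4225, P(author N) ≈ 0.2254, P(author J) ≈ 0.3521
After 'present': normaliser = 0.5·0.4225 + 0.4·0.2254 + 0.75·0.3521; P(author K) ≈ 0.3736, P(author N) ≈ 0.1594, P(author J) ≈ 0.4670

0.374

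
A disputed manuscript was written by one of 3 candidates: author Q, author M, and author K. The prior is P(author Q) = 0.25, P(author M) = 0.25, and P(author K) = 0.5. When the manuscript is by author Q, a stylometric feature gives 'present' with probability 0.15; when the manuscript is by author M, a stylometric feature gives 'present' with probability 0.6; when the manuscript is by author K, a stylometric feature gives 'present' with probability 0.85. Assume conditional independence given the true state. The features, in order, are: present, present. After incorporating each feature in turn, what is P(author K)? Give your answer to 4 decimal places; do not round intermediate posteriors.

0.7907

After 'present': normaliser = 0.15·0.2500 + 0.6·0.2500 + 0.85·0.5000; P(author Q) ≈ 0.0612, P(author M) ≈ 0.2449, P(author K) ≈ 0.6939
After 'present': normaliser = 0.15·0.0612 + 0.6·0.2449 + 0.85·0.6939; P(author Q) ≈ 0.0123, P(author M) ≈ 0.1970, P(author K) ≈ 0.7907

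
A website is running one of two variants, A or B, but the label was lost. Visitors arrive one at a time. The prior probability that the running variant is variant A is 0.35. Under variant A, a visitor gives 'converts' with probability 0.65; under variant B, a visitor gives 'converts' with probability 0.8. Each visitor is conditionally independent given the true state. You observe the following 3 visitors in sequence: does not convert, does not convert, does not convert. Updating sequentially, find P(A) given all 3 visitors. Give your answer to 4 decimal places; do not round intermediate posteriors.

0.7427

After 'does not convert': P(A) = 0.35·0.3500 / (0.35·0.3500 + 0.2·0.6500) ≈ 0.4851
After 'does not convert': P(A) = 0.35·0.4851 / (0.35·0.4851 + 0.2·0.5149) ≈ 0.6225
After 'does not convert': P(A) = 0.35·0.6225 / (0.35·0.6225 + 0.2·0.3775) ≈ 0.7427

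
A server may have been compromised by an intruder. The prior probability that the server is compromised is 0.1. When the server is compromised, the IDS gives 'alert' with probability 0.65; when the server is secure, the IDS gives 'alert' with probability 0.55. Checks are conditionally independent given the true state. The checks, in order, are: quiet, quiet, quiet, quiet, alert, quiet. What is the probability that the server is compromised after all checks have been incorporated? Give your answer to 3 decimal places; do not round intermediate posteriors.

0.036

After 'quiet': P(compromised) = 0.35·0.1000 / (0.35·0.1000 + 0.45·0.9000) ≈ 0.0795
After 'quiet': P(compromised) = 0.35·0.0795 / (0.35·0.0795 + 0.45·0.9205) ≈ 0.0630
After 'quiet': P(compromised) = 0.35·0.0630 / (0.35·0.0630 + 0.45·0.9370) ≈ 0.0497
After 'quiet': P(compromised) = 0.35·0.0497 / (0.35·0.0497 + 0.45·0.9503) ≈ 0.0391
After 'alert': P(compromised) = 0.65·0.0391 / (0.65·0.0391 + 0.55·0.9609) ≈ 0.0459
After 'quiet': P(compromised) = 0.35·0.0459 / (0.35·0.0459 + 0.45·0.9541) ≈ 0.0360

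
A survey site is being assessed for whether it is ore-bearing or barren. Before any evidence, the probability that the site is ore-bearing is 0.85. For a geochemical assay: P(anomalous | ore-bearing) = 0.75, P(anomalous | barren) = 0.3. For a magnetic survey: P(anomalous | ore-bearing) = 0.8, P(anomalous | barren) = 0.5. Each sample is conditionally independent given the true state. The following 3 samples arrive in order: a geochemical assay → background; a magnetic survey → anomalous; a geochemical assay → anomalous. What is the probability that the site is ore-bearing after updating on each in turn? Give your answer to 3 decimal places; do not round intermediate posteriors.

After a geochemical assay='background': P(ore) = 0.25·0.8500 / (0.25·0.8500 + 0.7·0.1500) ≈ 0.6693
After a magnetic survey='anomalous': P(ore) = 0.8·0.6693 / (0.8·0.6693 + 0.5·0.3307) ≈ 0.7640
After a geochemical assay='anomalous': P(ore) = 0.75·0.7640 / (0.75·0.7640 + 0.3·0.2360) ≈ 0.8901

0.890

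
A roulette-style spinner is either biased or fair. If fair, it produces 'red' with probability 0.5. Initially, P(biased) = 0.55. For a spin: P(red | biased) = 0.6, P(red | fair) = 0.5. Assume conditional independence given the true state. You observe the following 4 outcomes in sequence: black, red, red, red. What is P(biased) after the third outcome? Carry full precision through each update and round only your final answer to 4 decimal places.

After 'black': P(biased) = 0.4·0.5500 / (0.4·0.5500 + 0.5·0.4500) ≈ 0.4944
After 'red': P(biased) = 0.6·0.4944 / (0.6·0.4944 + 0.5·0.5056) ≈ 0.5399
After 'red': P(biased) = 0.6·0.5399 / (0.6·0.5399 + 0.5·0.4601) ≈ 0.5847

0.5847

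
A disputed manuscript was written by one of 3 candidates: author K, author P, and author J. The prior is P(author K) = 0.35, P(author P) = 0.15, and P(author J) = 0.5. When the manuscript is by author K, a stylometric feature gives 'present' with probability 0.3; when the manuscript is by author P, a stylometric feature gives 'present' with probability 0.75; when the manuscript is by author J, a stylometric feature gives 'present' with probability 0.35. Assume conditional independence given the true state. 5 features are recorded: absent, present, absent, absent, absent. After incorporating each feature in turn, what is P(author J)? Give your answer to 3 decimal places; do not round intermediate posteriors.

After 'absent': normaliser = 0.7·0.3500 + 0.25·0.1500 + 0.65·0.5000; P(author K) ≈ 0.4033, P(author P) ≈ 0.0617, P(author J) ≈ 0.5350
After 'present': normaliser = 0.3·0.4033 + 0.75·0.0617 + 0.35·0.5350; P(author K) ≈ 0.3413, P(author P) ≈ 0.1306, P(author J) ≈ 0.5281
After 'absent': normaliser = 0.7·0.3413 + 0.25·0.1306 + 0.65·0.5281; P(author K) ≈ 0.3885, P(author P) ≈ 0.0531, P(author J) ≈ 0.5584
After 'absent': normaliser = 0.7·0.3885 + 0.25·0.0531 + 0.65·0.5584; P(author K) ≈ 0.4196, P(author P) ≈ 0.0205, P(author J) ≈ 0.5599
After 'absent': normaliser = 0.7·0.4196 + 0.25·0.0205 + 0.65·0.5599; P(author K) ≈ 0.4432, P(author P) ≈ 0.0077, P(author J) ≈ 0.5491

0.549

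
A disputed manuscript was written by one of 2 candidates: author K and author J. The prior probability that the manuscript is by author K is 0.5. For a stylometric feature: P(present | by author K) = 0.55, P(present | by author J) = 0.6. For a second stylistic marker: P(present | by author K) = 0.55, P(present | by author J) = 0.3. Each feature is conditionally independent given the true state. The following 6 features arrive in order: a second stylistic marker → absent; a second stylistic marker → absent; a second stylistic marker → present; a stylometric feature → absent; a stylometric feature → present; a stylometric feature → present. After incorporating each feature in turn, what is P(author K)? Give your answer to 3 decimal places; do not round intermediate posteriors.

0.417

After a second stylistic marker='absent': P(author K) = 0.45·0.5000 / (0.45·0.5000 + 0.7·0.5000) ≈ 0.3913
After a second stylistic marker='absent': P(author K) = 0.45·0.3913 / (0.45·0.3913 + 0.7·0.6087) ≈ 0.2924
After a second stylistic marker='present': P(author K) = 0.55·0.2924 / (0.55·0.2924 + 0.3·0.7076) ≈ 0.4311
After a stylometric feature='absent': P(author K) = 0.45·0.4311 / (0.45·0.4311 + 0.4·0.5689) ≈ 0.4601
After a stylometric feature='present': P(author K) = 0.55·0.4601 / (0.55·0.4601 + 0.6·0.5399) ≈ 0.4386
After a stylometric feature='present': P(author K) = 0.55·0.4386 / (0.55·0.4386 + 0.6·0.5614) ≈ 0.4173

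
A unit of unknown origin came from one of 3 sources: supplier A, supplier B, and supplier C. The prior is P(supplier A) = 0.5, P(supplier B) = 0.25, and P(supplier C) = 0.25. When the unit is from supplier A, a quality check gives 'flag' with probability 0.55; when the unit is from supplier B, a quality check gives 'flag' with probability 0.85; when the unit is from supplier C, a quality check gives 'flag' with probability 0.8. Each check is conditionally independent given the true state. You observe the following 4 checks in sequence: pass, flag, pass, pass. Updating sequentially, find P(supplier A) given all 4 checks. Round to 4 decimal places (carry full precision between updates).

After 'pass': normaliser = 0.45·0.5000 + 0.15·0.2500 + 0.2·0.2500; P(supplier A) ≈ 0.7200, P(supplier B) ≈ 0.1200, P(supplier C) ≈ 0.1600
After 'flag': normaliser = 0.55·0.7200 + 0.85·0.1200 + 0.8·0.1600; P(supplier A) ≈ 0.6326, P(supplier B) ≈ 0.1629, P(supplier C) ≈ 0.2045
After 'pass': normaliser = 0.45·0.6326 + 0.15·0.1629 + 0.2·0.2045; P(supplier A) ≈ 0.8133, P(supplier B) ≈ 0.0698, P(supplier C) ≈ 0.1168
After 'pass': normaliser = 0.45·0.8133 + 0.15·0.0698 + 0.2·0.1168; P(supplier A) ≈ 0.9154, P(supplier B) ≈ 0.0262, P(supplier C) ≈ 0.0584

0.9154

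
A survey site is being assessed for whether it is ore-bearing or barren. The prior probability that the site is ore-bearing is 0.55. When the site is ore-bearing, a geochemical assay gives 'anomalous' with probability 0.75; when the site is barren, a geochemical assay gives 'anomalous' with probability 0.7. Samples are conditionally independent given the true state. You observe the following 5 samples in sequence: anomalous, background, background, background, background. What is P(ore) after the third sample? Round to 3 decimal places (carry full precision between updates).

0.476

After 'anomalous': P(ore) = 0.75·0.5500 / (0.75·0.5500 + 0.7·0.4500) ≈ 0.5670
After 'background': P(ore) = 0.25·0.5670 / (0.25·0.5670 + 0.3·0.4330) ≈ 0.5218
After 'background': P(ore) = 0.25·0.5218 / (0.25·0.5218 + 0.3·0.4782) ≈ 0.4763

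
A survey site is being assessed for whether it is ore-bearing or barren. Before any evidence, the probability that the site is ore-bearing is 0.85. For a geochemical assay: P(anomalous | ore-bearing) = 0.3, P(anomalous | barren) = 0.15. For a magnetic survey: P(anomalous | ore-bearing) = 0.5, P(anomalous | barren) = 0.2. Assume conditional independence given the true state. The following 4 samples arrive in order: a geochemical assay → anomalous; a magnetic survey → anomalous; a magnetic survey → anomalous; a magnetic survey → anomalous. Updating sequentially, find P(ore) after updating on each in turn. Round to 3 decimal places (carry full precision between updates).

0.994

Apply Bayes' rule sequentially, carrying P(ore) forward.
After a geochemical assay='anomalous': P(ore) = 0.3·0.8500 / (0.3·0.8500 + 0.15·0.1500) ≈ 0.9189
After a magnetic survey='anomalous': P(ore) = 0.5·0.9189 / (0.5·0.9189 + 0.2·0.0811) ≈ 0.9659
After a magnetic survey='anomalous': P(ore) = 0.5·0.9659 / (0.5·0.9659 + 0.2·0.0341) ≈ 0.9861
After a magnetic survey='anomalous': P(ore) = 0.5·0.9861 / (0.5·0.9861 + 0.2·0.0139) ≈ 0.9944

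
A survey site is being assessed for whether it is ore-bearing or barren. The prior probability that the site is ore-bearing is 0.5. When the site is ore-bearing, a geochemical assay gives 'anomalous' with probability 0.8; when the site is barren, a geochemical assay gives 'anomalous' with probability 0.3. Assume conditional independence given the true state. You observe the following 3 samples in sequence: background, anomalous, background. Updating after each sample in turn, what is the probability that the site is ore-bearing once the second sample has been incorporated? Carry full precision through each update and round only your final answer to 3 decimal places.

Each posterior becomes the prior for the next update.
After 'background': P(ore) = 0.2·0.5000 / (0.2·0.5000 + 0.7·0.5000) ≈ 0.2222
After 'anomalous': P(ore) = 0.8·0.2222 / (0.8·0.2222 + 0.3·0.7778) ≈ 0.4324

0.432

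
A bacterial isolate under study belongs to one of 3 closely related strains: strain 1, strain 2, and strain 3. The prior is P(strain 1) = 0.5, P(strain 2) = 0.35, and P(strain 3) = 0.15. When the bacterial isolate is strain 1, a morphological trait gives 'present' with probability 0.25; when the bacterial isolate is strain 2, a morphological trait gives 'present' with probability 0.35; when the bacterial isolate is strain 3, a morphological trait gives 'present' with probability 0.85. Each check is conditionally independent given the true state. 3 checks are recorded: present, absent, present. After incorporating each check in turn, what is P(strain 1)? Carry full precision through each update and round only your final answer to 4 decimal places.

After 'present': normaliser = 0.25·0.5000 + 0.35·0.3500 + 0.85·0.1500; P(strain 1) ≈ 0.3333, P(strain 2) ≈ 0.3267, P(strain 3) ≈ 0.3400
After 'absent': normaliser = 0.75·0.3333 + 0.65·0.3267 + 0.15·0.3400; P(strain 1) ≈ 0.4870, P(strain 2) ≈ 0.4136, P(strain 3) ≈ 0.0994
After 'present': normaliser = 0.25·0.4870 + 0.35·0.4136 + 0.85·0.0994; P(strain 1) ≈ 0.3469, P(strain 2) ≈ 0.4125, P(strain 3) ≈ 0.2406

0.3469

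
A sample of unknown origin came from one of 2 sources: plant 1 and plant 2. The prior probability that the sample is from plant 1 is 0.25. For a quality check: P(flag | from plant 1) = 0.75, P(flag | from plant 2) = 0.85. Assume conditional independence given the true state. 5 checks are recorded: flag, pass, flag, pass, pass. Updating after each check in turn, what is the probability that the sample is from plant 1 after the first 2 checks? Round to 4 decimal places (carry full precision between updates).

Apply Bayes' rule sequentially, carrying P(plant 1) forward.
After 'flag': P(plant 1) = 0.75·0.2500 / (0.75·0.2500 + 0.85·0.7500) ≈ 0.2273
After 'pass': P(plant 1) = 0.25·0.2273 / (0.25·0.2273 + 0.15·0.7727) ≈ 0.3289

0.3289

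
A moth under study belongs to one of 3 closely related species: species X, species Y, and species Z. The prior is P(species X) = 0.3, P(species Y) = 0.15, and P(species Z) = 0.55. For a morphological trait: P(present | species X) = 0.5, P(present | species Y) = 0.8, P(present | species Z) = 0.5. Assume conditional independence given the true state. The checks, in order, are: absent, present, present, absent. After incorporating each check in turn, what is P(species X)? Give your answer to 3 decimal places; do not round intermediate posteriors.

0.329

After 'absent': normaliser = 0.5·0.3000 + 0.2·0.1500 + 0.5·0.5500; P(species X) ≈ 0.3297, P(species Y) ≈ 0.0659, P(species Z) ≈ 0.6044
After 'present': normaliser = 0.5·0.3297 + 0.8·0.0659 + 0.5·0.6044; P(species X) ≈ 0.3171, P(species Y) ≈ 0.1015, P(species Z) ≈ 0.5814
After 'present': normaliser = 0.5·0.3171 + 0.8·0.1015 + 0.5·0.5814; P(species X) ≈ 0.2989, P(species Y) ≈ 0.1530, P(species Z) ≈ 0.5480
After 'absent': normaliser = 0.5·0.2989 + 0.2·0.1530 + 0.5·0.5480; P(species X) ≈ 0.3291, P(species Y) ≈ 0.0674, P(species Z) ≈ 0.6034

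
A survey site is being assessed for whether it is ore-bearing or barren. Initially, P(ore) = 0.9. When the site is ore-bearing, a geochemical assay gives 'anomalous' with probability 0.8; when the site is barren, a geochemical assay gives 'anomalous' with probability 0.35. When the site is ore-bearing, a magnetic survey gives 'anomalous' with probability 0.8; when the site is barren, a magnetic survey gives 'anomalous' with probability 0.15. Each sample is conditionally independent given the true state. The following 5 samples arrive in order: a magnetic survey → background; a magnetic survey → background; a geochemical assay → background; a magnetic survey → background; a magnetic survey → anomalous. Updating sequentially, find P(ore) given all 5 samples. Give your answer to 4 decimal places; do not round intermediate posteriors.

0.1614

After a magnetic survey='background': P(ore) = 0.2·0.9000 / (0.2·0.9000 + 0.85·0.1000) ≈ 0.6792
After a magnetic survey='background': P(ore) = 0.2·0.6792 / (0.2·0.6792 + 0.85·0.3208) ≈ 0.3326
After a geochemical assay='background': P(ore) = 0.2·0.3326 / (0.2·0.3326 + 0.65·0.6674) ≈ 0.1329
After a magnetic survey='background': P(ore) = 0.2·0.1329 / (0.2·0.1329 + 0.85·0.8671) ≈ 0.0348
After a magnetic survey='anomalous': P(ore) = 0.8·0.0348 / (0.8·0.0348 + 0.15·0.9652) ≈ 0.1614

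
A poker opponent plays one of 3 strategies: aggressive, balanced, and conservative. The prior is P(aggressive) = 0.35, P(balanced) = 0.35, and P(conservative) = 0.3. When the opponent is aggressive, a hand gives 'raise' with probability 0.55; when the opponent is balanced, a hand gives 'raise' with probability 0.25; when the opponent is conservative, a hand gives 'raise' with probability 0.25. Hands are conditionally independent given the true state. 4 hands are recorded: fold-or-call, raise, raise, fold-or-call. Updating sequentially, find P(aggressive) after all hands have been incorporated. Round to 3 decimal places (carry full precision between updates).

0.484

After 'fold-or-call': normaliser = 0.45·0.3500 + 0.75·0.3500 + 0.75·0.3000; P(aggressive) ≈ 0.2442, P(balanced) ≈ 0.4070, P(conservative) ≈ 0.3488
After 'raise': normaliser = 0.55·0.2442 + 0.25·0.4070 + 0.25·0.3488; P(aggressive) ≈ 0.4155, P(balanced) ≈ 0.3147, P(conservative) ≈ 0.2698
After 'raise': normaliser = 0.55·0.4155 + 0.25·0.3147 + 0.25·0.2698; P(aggressive) ≈ 0.6099, P(balanced) ≈ 0.2100, P(conservative) ≈ 0.1800
After 'fold-or-call': normaliser = 0.45·0.6099 + 0.75·0.2100 + 0.75·0.1800; P(aggressive) ≈ 0.4841, P(balanced) ≈ 0.2778, P(conservative) ≈ 0.2381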